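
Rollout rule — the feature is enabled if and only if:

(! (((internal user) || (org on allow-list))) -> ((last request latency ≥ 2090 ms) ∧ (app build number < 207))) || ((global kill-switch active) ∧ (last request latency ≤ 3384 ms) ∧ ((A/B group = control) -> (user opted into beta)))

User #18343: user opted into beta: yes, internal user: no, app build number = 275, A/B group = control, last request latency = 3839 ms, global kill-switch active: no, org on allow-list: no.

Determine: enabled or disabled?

Atomic conditions:
  internal user: no → false
  org on allow-list: no → false
  last request latency ≥ 2090 ms: 3839 ≥ 2090 is true
  app build number < 207: 275 < 207 is false
  global kill-switch active: no → false
  last request latency ≤ 3384 ms: 3839 ≤ 3384 is false
  A/B group = control: control == control is true
  user opted into beta: yes → true
Combine:
[1.1.1] false OR false = false
[1.1] NOT false = true
[1.2] true AND false = false
[1] true → false = false
[2.3] true → true = true
[2] false AND false AND true = false
[root] false OR false = false
Overall: false → disabled

Disabled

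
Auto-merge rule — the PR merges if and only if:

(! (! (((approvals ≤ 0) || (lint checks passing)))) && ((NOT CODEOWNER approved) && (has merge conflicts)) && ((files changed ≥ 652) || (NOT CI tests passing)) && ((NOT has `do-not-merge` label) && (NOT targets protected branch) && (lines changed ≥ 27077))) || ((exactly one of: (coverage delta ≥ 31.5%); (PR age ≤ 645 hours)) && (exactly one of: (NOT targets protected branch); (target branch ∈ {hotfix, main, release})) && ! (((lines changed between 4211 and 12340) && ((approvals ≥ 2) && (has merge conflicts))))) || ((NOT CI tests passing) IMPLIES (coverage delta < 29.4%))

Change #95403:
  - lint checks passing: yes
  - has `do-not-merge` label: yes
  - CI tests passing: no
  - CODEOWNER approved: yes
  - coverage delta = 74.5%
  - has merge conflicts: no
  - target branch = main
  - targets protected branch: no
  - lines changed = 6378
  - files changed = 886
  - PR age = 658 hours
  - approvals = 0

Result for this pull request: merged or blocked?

Atomic conditions:
  approvals ≤ 0: 0 ≤ 0 is true
  lint checks passing: yes → true
  NOT CODEOWNER approved: yes → false
  has merge conflicts: no → false
  files changed ≥ 652: 886 ≥ 652 is true
  NOT CI tests passing: no → true
  NOT has `do-not-merge` label: yes → false
  NOT targets protected branch: no → true
  lines changed ≥ 27077: 6378 ≥ 27077 is false
  coverage delta ≥ 31.5%: 74.5 ≥ 31.5 is true
  PR age ≤ 645 hours: 658 ≤ 645 is false
  target branch ∈ {hotfix, main, release}: main is in the set → true
  lines changed between 4211 and 12340: 6378 in [4211, 12340] is true
  approvals ≥ 2: 0 ≥ 2 is false
  coverage delta < 29.4%: 74.5 < 29.4 is false
Combine:
[1.1.1.1] true OR true = true
[1.1.1] NOT true = false
[1.1] NOT false = true
[1.2] false AND false = false
[1.3] true OR true = true
[1.4] false AND true AND false = false
[1] true AND false AND true AND false = false
[2.1] exactly-one(true, false) = true
[2.2] exactly-one(true, true) = false
[2.3.1.2] false AND false = false
[2.3.1] true AND false = false
[2.3] NOT false = true
[2] true AND false AND true = false
[3] true → false = false
[root] false OR false OR false = false
Overall: false → blocked

Blocked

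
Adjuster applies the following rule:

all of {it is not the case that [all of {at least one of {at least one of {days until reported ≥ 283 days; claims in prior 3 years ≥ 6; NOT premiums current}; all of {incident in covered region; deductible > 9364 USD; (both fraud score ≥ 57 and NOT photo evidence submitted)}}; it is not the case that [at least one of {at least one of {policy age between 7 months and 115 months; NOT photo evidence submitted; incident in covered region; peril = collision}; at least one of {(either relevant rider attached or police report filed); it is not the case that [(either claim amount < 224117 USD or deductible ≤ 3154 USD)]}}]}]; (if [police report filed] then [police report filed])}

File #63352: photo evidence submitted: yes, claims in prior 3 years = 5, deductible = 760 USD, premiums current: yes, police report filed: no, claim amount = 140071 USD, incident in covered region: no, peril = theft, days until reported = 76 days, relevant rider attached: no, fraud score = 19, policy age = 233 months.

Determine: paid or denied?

Atomic conditions:
  days until reported ≥ 283 days: 76 ≥ 283 is false
  claims in prior 3 years ≥ 6: 5 ≥ 6 is false
  NOT premiums current: yes → false
  incident in covered region: no → false
  deductible > 9364 USD: 760 > 9364 is false
  fraud score ≥ 57: 19 ≥ 57 is false
  NOT photo evidence submitted: yes → false
  policy age between 7 months and 115 months: 233 in [7, 115] is false
  peril = collision: theft == collision is false
  relevant rider attached: no → false
  police report filed: no → false
  claim amount < 224117 USD: 140071 < 224117 is true
  deductible ≤ 3154 USD: 760 ≤ 3154 is true
Combine:
[1.1.1.1] false OR false OR false = false
[1.1.1.2.3] false AND false = false
[1.1.1.2] false AND false AND false = false
[1.1.1] false OR false = false
[1.1.2.1.1] false OR false OR false OR false = false
[1.1.2.1.2.1] false OR false = false
[1.1.2.1.2.2.1] true OR true = true
[1.1.2.1.2.2] NOT true = false
[1.1.2.1.2] false OR false = false
[1.1.2.1] false OR false = false
[1.1.2] NOT false = true
[1.1] false AND true = false
[1] NOT false = true
[2] false → false (antecedent false ⇒ implication holds) = true
[root] true AND true = true
Overall: true → paid

Paid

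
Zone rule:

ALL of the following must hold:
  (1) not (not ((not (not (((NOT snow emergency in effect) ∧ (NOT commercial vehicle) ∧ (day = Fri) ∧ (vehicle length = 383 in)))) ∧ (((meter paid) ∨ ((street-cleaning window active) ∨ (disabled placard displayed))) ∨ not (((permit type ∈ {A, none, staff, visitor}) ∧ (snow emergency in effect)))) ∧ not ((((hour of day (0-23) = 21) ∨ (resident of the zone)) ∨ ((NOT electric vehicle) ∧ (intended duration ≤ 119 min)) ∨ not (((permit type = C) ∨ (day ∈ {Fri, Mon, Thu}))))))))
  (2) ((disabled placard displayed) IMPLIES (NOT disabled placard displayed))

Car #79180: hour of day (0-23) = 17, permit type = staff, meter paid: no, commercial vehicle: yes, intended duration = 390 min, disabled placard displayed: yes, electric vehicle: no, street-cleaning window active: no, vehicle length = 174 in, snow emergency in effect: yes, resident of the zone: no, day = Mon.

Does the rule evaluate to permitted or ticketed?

Atomic conditions:
  NOT snow emergency in effect: yes → false
  NOT commercial vehicle: yes → false
  day = Fri: Mon == Fri is false
  vehicle length = 383 in: 174 == 383 is false
  meter paid: no → false
  street-cleaning window active: no → false
  disabled placard displayed: yes → true
  permit type ∈ {A, none, staff, visitor}: staff is in the set → true
  snow emergency in effect: yes → true
  hour of day (0-23) = 21: 17 == 21 is false
  resident of the zone: no → false
  NOT electric vehicle: no → true
  intended duration ≤ 119 min: 390 ≤ 119 is false
  permit type = C: staff == C is false
  day ∈ {Fri, Mon, Thu}: Mon is in the set → true
  NOT disabled placard displayed: yes → false
Combine:
[1.1.1.1.1.1] false AND false AND false AND false = false
[1.1.1.1.1] NOT false = true
[1.1.1.1] NOT true = false
[1.1.1.2.1.2] false OR true = true
[1.1.1.2.1] false OR true = true
[1.1.1.2.2.1] true AND true = true
[1.1.1.2.2] NOT true = false
[1.1.1.2] true OR false = true
[1.1.1.3.1.1] false OR false = false
[1.1.1.3.1.2] true AND false = false
[1.1.1.3.1.3.1] false OR true = true
[1.1.1.3.1.3] NOT true = false
[1.1.1.3.1] false OR false OR false = false
[1.1.1.3] NOT false = true
[1.1.1] false AND true AND true = false
[1.1] NOT false = true
[1] NOT true = false
[2] true → false = false
[root] false AND false = false
Overall: false → ticketed

Ticketed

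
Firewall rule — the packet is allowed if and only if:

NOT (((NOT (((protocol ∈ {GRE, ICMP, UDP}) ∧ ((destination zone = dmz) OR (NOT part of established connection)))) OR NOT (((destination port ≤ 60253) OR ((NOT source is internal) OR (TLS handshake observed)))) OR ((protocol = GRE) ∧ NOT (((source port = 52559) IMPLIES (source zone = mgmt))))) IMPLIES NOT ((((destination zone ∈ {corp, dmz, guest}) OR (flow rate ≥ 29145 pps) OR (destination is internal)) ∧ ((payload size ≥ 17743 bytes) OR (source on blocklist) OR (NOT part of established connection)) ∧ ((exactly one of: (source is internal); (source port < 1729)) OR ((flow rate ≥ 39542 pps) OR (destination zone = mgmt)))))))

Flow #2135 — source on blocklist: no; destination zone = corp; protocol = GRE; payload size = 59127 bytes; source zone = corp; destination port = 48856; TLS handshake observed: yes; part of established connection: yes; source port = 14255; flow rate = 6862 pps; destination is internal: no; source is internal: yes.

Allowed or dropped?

Allowed

Atomic conditions:
  protocol ∈ {GRE, ICMP, UDP}: GRE is in the set → true
  destination zone = dmz: corp == dmz is false
  NOT part of established connection: yes → false
  destination port ≤ 60253: 48856 ≤ 60253 is true
  NOT source is internal: yes → false
  TLS handshake observed: yes → true
  protocol = GRE: GRE == GRE is true
  source port = 52559: 14255 == 52559 is false
  source zone = mgmt: corp == mgmt is false
  destination zone ∈ {corp, dmz, guest}: corp is in the set → true
  flow rate ≥ 29145 pps: 6862 ≥ 29145 is false
  destination is internal: no → false
  payload size ≥ 17743 bytes: 59127 ≥ 17743 is true
  source on blocklist: no → false
  source is internal: yes → true
  source port < 1729: 14255 < 1729 is false
  flow rate ≥ 39542 pps: 6862 ≥ 39542 is false
  destination zone = mgmt: corp == mgmt is false
Combine:
[1.1.1.1.2] false OR false = false
[1.1.1.1] true AND false = false
[1.1.1] NOT false = true
[1.1.2.1.2] false OR true = true
[1.1.2.1] true OR true = true
[1.1.2] NOT true = false
[1.1.3.2.1] false → false (antecedent false ⇒ implication holds) = true
[1.1.3.2] NOT true = false
[1.1.3] true AND false = false
[1.1] true OR false OR false = true
[1.2.1.1] true OR false OR false = true
[1.2.1.2] true OR false OR false = true
[1.2.1.3.1] exactly-one(true, false) = true
[1.2.1.3.2] false OR false = false
[1.2.1.3] true OR false = true
[1.2.1] true AND true AND true = true
[1.2] NOT true = false
[1] true → false = false
[root] NOT false = true
Overall: true → allowed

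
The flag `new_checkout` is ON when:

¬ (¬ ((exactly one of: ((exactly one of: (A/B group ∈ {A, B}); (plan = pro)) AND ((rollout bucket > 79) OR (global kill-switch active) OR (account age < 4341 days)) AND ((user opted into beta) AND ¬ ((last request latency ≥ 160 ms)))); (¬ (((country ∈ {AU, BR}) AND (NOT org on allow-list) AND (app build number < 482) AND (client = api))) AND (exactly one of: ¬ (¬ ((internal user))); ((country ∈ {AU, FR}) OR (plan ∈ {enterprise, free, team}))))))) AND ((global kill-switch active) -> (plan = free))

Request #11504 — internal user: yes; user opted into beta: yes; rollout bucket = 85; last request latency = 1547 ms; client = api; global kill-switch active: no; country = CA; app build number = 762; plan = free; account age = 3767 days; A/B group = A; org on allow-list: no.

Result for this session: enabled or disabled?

Atomic conditions:
  A/B group ∈ {A, B}: A is in the set → true
  plan = pro: free == pro is false
  rollout bucket > 79: 85 > 79 is true
  global kill-switch active: no → false
  account age < 4341 days: 3767 < 4341 is true
  user opted into beta: yes → true
  last request latency ≥ 160 ms: 1547 ≥ 160 is true
  country ∈ {AU, BR}: CA is not in the set → false
  NOT org on allow-list: no → true
  app build number < 482: 762 < 482 is false
  client = api: api == api is true
  internal user: yes → true
  country ∈ {AU, FR}: CA is not in the set → false
  plan ∈ {enterprise, free, team}: free is in the set → true
  plan = free: free == free is true
Combine:
[1.1.1.1.1] exactly-one(true, false) = true
[1.1.1.1.2] true OR false OR true = true
[1.1.1.1.3.2] NOT true = false
[1.1.1.1.3] true AND false = false
[1.1.1.1] true AND true AND false = false
[1.1.1.2.1.1] false AND true AND false AND true = false
[1.1.1.2.1] NOT false = true
[1.1.1.2.2.1.1] NOT true = false
[1.1.1.2.2.1] NOT false = true
[1.1.1.2.2.2] false OR true = true
[1.1.1.2.2] exactly-one(true, true) = false
[1.1.1.2] true AND false = false
[1.1.1] exactly-one(false, false) = false
[1.1] NOT false = true
[1] NOT true = false
[2] false → true (antecedent false ⇒ implication holds) = true
[root] false AND true = false
Overall: false → disabled

Disabled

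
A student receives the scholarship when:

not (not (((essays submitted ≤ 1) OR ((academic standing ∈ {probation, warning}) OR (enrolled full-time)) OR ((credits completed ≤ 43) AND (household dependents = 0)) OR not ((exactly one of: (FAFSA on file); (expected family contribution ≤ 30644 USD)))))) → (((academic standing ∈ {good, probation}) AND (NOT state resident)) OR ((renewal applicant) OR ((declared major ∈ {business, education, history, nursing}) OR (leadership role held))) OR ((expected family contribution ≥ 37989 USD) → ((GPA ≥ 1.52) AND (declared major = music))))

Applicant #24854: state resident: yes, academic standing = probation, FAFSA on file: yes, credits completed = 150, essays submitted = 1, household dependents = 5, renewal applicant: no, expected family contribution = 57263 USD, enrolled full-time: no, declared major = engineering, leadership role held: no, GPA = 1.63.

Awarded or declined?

Atomic conditions:
  essays submitted ≤ 1: 1 ≤ 1 is true
  academic standing ∈ {probation, warning}: probation is in the set → true
  enrolled full-time: no → false
  credits completed ≤ 43: 150 ≤ 43 is false
  household dependents = 0: 5 == 0 is false
  FAFSA on file: yes → true
  expected family contribution ≤ 30644 USD: 57263 ≤ 30644 is false
  academic standing ∈ {good, probation}: probation is in the set → true
  NOT state resident: yes → false
  renewal applicant: no → false
  declared major ∈ {business, education, history, nursing}: engineering is not in the set → false
  leadership role held: no → false
  expected family contribution ≥ 37989 USD: 57263 ≥ 37989 is true
  GPA ≥ 1.52: 1.63 ≥ 1.52 is true
  declared major = music: engineering == music is false
Combine:
[1.1.1.2] true OR false = true
[1.1.1.3] false AND false = false
[1.1.1.4.1] exactly-one(true, false) = true
[1.1.1.4] NOT true = false
[1.1.1] true OR true OR false OR false = true
[1.1] NOT true = false
[1] NOT false = true
[2.1] true AND false = false
[2.2.2] false OR false = false
[2.2] false OR false = false
[2.3.2] true AND false = false
[2.3] true → false = false
[2] false OR false OR false = false
[root] true → false = false
Overall: false → declined

Declined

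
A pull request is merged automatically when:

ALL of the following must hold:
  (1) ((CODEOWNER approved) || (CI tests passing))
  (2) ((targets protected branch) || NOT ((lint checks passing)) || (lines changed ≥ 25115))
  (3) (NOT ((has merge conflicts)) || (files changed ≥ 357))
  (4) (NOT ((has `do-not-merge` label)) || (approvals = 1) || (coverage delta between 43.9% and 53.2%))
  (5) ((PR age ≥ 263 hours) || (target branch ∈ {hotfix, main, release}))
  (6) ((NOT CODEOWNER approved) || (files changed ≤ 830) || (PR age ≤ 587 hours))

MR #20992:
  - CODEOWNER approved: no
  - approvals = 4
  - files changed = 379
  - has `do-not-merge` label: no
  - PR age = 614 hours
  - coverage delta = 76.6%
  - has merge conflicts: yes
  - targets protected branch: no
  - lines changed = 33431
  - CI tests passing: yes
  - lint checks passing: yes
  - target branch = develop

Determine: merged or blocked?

Atomic conditions:
  CODEOWNER approved: no → false
  CI tests passing: yes → true
  targets protected branch: no → false
  lint checks passing: yes → true
  lines changed ≥ 25115: 33431 ≥ 25115 is true
  has merge conflicts: yes → true
  files changed ≥ 357: 379 ≥ 357 is true
  has `do-not-merge` label: no → false
  approvals = 1: 4 == 1 is false
  coverage delta between 43.9% and 53.2%: 76.6 in [43.9, 53.2] is false
  PR age ≥ 263 hours: 614 ≥ 263 is true
  target branch ∈ {hotfix, main, release}: develop is not in the set → false
  NOT CODEOWNER approved: no → true
  files changed ≤ 830: 379 ≤ 830 is true
  PR age ≤ 587 hours: 614 ≤ 587 is false
Combine:
[1] false OR true = true
[2.2] NOT true = false
[2] false OR false OR true = true
[3.1] NOT true = false
[3] false OR true = true
[4.1] NOT false = true
[4] true OR false OR false = true
[5] true OR false = true
[6] true OR true OR false = true
[root] true AND true AND true AND true AND true AND true = true
Overall: true → merged

Merged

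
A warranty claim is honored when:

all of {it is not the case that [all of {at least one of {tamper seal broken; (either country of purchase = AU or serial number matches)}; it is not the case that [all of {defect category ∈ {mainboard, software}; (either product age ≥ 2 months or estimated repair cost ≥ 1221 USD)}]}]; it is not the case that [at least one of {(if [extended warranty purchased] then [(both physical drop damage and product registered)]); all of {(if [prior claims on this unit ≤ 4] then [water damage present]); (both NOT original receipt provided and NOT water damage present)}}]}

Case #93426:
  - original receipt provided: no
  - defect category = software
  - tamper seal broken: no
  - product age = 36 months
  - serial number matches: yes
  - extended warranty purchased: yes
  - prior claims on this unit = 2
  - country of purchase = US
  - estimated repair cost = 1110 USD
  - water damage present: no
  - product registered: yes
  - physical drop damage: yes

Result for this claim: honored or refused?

Atomic conditions:
  tamper seal broken: no → false
  country of purchase = AU: US == AU is false
  serial number matches: yes → true
  defect category ∈ {mainboard, software}: software is in the set → true
  product age ≥ 2 months: 36 ≥ 2 is true
  estimated repair cost ≥ 1221 USD: 1110 ≥ 1221 is false
  extended warranty purchased: yes → true
  physical drop damage: yes → true
  product registered: yes → true
  prior claims on this unit ≤ 4: 2 ≤ 4 is true
  water damage present: no → false
  NOT original receipt provided: no → true
  NOT water damage present: no → true
Combine:
[1.1.1.2] false OR true = true
[1.1.1] false OR true = true
[1.1.2.1.2] true OR false = true
[1.1.2.1] true AND true = true
[1.1.2] NOT true = false
[1.1] true AND false = false
[1] NOT false = true
[2.1.1.2] true AND true = true
[2.1.1] true → true = true
[2.1.2.1] true → false = false
[2.1.2.2] true AND true = true
[2.1.2] false AND true = false
[2.1] true OR false = true
[2] NOT true = false
[root] true AND false = false
Overall: false → refused

Refused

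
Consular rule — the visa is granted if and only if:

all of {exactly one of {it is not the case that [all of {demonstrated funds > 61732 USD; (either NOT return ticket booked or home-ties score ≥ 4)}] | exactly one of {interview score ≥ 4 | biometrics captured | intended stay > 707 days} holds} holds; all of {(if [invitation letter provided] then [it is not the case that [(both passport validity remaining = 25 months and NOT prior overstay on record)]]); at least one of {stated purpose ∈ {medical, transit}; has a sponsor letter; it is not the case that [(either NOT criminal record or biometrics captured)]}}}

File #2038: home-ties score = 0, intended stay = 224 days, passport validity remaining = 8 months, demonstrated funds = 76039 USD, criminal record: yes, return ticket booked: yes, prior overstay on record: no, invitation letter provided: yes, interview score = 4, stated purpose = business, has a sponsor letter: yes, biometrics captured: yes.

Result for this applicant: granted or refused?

Granted

Atomic conditions:
  demonstrated funds > 61732 USD: 76039 > 61732 is true
  NOT return ticket booked: yes → false
  home-ties score ≥ 4: 0 ≥ 4 is false
  interview score ≥ 4: 4 ≥ 4 is true
  biometrics captured: yes → true
  intended stay > 707 days: 224 > 707 is false
  invitation letter provided: yes → true
  passport validity remaining = 25 months: 8 == 25 is false
  NOT prior overstay on record: no → true
  stated purpose ∈ {medical, transit}: business is not in the set → false
  has a sponsor letter: yes → true
  NOT criminal record: yes → false
Combine:
[1.1.1.2] false OR false = false
[1.1.1] true AND false = false
[1.1] NOT false = true
[1.2] exactly-one(true, true, false) = false
[1] exactly-one(true, false) = true
[2.1.2.1] false AND true = false
[2.1.2] NOT false = true
[2.1] true → true = true
[2.2.3.1] false OR true = true
[2.2.3] NOT true = false
[2.2] false OR true OR false = true
[2] true AND true = true
[root] true AND true = true
Overall: true → granted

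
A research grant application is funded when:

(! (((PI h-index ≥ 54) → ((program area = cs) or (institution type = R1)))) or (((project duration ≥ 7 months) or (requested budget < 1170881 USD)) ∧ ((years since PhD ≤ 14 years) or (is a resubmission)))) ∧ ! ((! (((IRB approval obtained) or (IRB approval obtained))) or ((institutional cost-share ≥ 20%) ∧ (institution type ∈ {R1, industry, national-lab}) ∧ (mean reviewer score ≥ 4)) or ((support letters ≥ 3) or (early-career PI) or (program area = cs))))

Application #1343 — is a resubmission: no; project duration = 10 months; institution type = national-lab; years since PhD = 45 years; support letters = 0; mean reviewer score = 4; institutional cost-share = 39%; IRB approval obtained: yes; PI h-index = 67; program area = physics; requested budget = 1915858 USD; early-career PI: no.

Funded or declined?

Atomic conditions:
  PI h-index ≥ 54: 67 ≥ 54 is true
  program area = cs: physics == cs is false
  institution type = R1: national-lab == R1 is false
  project duration ≥ 7 months: 10 ≥ 7 is true
  requested budget < 1170881 USD: 1915858 < 1170881 is false
  years since PhD ≤ 14 years: 45 ≤ 14 is false
  is a resubmission: no → false
  IRB approval obtained: yes → true
  institutional cost-share ≥ 20%: 39 ≥ 20 is true
  institution type ∈ {R1, industry, national-lab}: national-lab is in the set → true
  mean reviewer score ≥ 4: 4 ≥ 4 is true
  support letters ≥ 3: 0 ≥ 3 is false
  early-career PI: no → false
Combine:
[1.1.1.2] false OR false = false
[1.1.1] true → false = false
[1.1] NOT false = true
[1.2.1] true OR false = true
[1.2.2] false OR false = false
[1.2] true AND false = false
[1] true OR false = true
[2.1.1.1] true OR true = true
[2.1.1] NOT true = false
[2.1.2] true AND true AND true = true
[2.1.3] false OR false OR false = false
[2.1] false OR true OR false = true
[2] NOT true = false
[root] true AND false = false
Overall: false → declined

Declined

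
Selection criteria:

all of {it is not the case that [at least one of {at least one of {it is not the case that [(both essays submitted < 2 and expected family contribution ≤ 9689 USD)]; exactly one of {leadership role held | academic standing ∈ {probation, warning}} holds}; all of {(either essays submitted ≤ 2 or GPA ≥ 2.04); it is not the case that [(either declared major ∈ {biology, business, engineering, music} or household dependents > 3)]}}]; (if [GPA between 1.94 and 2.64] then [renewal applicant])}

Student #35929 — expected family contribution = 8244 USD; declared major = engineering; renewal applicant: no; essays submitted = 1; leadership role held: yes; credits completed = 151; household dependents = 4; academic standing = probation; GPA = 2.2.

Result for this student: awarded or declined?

Declined

Atomic conditions:
  essays submitted < 2: 1 < 2 is true
  expected family contribution ≤ 9689 USD: 8244 ≤ 9689 is true
  leadership role held: yes → true
  academic standing ∈ {probation, warning}: probation is in the set → true
  essays submitted ≤ 2: 1 ≤ 2 is true
  GPA ≥ 2.04: 2.2 ≥ 2.04 is true
  declared major ∈ {biology, business, engineering, music}: engineering is in the set → true
  household dependents > 3: 4 > 3 is true
  GPA between 1.94 and 2.64: 2.2 in [1.94, 2.64] is true
  renewal applicant: no → false
Combine:
[1.1.1.1.1] true AND true = true
[1.1.1.1] NOT true = false
[1.1.1.2] exactly-one(true, true) = false
[1.1.1] false OR false = false
[1.1.2.1] true OR true = true
[1.1.2.2.1] true OR true = true
[1.1.2.2] NOT true = false
[1.1.2] true AND false = false
[1.1] false OR false = false
[1] NOT false = true
[2] true → false = false
[root] true AND false = false
Overall: false → declined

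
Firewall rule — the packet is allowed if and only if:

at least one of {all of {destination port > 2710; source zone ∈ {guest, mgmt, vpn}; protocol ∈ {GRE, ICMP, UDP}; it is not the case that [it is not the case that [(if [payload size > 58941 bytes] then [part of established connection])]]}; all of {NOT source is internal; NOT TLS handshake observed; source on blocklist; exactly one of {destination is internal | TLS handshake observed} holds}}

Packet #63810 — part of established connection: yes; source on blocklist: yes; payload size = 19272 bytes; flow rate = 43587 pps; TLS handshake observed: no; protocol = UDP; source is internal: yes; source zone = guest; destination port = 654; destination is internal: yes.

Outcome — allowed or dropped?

Atomic conditions:
  destination port > 2710: 654 > 2710 is false
  source zone ∈ {guest, mgmt, vpn}: guest is in the set → true
  protocol ∈ {GRE, ICMP, UDP}: UDP is in the set → true
  payload size > 58941 bytes: 19272 > 58941 is false
  part of established connection: yes → true
  NOT source is internal: yes → false
  NOT TLS handshake observed: no → true
  source on blocklist: yes → true
  destination is internal: yes → true
  TLS handshake observed: no → false
Combine:
[1.4.1.1] false → true (antecedent false ⇒ implication holds) = true
[1.4.1] NOT true = false
[1.4] NOT false = true
[1] false AND true AND true AND true = false
[2.4] exactly-one(true, false) = true
[2] false AND true AND true AND true = false
[root] false OR false = false
Overall: false → dropped

Dropped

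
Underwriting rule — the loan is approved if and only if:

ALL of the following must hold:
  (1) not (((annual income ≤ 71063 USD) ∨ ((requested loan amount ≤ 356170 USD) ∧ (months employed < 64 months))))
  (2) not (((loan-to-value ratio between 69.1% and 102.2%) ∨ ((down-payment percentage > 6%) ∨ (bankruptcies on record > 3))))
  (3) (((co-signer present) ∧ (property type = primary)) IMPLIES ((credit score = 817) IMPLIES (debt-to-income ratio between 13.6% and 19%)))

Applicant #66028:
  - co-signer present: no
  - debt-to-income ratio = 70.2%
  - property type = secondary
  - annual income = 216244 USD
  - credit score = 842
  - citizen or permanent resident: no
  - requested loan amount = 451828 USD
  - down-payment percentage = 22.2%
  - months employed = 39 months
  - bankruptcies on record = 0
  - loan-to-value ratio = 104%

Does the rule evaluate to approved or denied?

Atomic conditions:
  annual income ≤ 71063 USD: 216244 ≤ 71063 is false
  requested loan amount ≤ 356170 USD: 451828 ≤ 356170 is false
  months employed < 64 months: 39 < 64 is true
  loan-to-value ratio between 69.1% and 102.2%: 104 in [69.1, 102.2] is false
  down-payment percentage > 6%: 22.2 > 6 is true
  bankruptcies on record > 3: 0 > 3 is false
  co-signer present: no → false
  property type = primary: secondary == primary is false
  credit score = 817: 842 == 817 is false
  debt-to-income ratio between 13.6% and 19%: 70.2 in [13.6, 19] is false
Combine:
[1.1.2] false AND true = false
[1.1] false OR false = false
[1] NOT false = true
[2.1.2] true OR false = true
[2.1] false OR true = true
[2] NOT true = false
[3.1] false AND false = false
[3.2] false → false (antecedent false ⇒ implication holds) = true
[3] false → true (antecedent false ⇒ implication holds) = true
[root] true AND false AND true = false
Overall: false → denied

Denied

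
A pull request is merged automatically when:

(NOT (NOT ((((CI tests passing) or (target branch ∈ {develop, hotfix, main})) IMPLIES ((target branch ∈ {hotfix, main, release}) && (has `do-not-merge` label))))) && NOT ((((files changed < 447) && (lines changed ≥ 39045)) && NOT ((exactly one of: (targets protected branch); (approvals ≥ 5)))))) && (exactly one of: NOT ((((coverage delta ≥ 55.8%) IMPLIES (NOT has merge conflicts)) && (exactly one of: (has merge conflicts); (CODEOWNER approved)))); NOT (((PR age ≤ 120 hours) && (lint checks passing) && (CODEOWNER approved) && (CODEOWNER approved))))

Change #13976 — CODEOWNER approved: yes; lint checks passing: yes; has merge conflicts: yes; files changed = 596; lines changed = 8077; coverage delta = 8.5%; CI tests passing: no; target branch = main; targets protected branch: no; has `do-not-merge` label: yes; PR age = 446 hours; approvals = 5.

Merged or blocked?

Atomic conditions:
  CI tests passing: no → false
  target branch ∈ {develop, hotfix, main}: main is in the set → true
  target branch ∈ {hotfix, main, release}: main is in the set → true
  has `do-not-merge` label: yes → true
  files changed < 447: 596 < 447 is false
  lines changed ≥ 39045: 8077 ≥ 39045 is false
  targets protected branch: no → false
  approvals ≥ 5: 5 ≥ 5 is true
  coverage delta ≥ 55.8%: 8.5 ≥ 55.8 is false
  NOT has merge conflicts: yes → false
  has merge conflicts: yes → true
  CODEOWNER approved: yes → true
  PR age ≤ 120 hours: 446 ≤ 120 is false
  lint checks passing: yes → true
Combine:
[1.1.1.1.1] false OR true = true
[1.1.1.1.2] true AND true = true
[1.1.1.1] true → true = true
[1.1.1] NOT true = false
[1.1] NOT false = true
[1.2.1.1] false AND false = false
[1.2.1.2.1] exactly-one(false, true) = true
[1.2.1.2] NOT true = false
[1.2.1] false AND false = false
[1.2] NOT false = true
[1] true AND true = true
[2.1.1.1] false → false (antecedent false ⇒ implication holds) = true
[2.1.1.2] exactly-one(true, true) = false
[2.1.1] true AND false = false
[2.1] NOT false = true
[2.2.1] false AND true AND true AND true = false
[2.2] NOT false = true
[2] exactly-one(true, true) = false
[root] true AND false = false
Overall: false → blocked

Blocked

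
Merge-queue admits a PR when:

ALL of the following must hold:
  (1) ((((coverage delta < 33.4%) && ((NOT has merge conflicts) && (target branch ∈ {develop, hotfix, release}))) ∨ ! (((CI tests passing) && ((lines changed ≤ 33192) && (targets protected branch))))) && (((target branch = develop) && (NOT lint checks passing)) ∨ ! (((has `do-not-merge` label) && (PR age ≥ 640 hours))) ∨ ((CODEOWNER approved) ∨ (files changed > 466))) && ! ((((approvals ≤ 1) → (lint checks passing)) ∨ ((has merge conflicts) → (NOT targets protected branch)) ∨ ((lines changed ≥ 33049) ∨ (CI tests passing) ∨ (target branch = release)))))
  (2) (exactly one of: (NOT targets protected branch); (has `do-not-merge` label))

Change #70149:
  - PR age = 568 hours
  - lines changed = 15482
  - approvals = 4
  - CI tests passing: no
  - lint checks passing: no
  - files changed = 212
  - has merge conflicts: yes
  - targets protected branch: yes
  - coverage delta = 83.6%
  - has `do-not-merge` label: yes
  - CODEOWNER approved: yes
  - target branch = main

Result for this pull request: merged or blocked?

Atomic conditions:
  coverage delta < 33.4%: 83.6 < 33.4 is false
  NOT has merge conflicts: yes → false
  target branch ∈ {develop, hotfix, release}: main is not in the set → false
  CI tests passing: no → false
  lines changed ≤ 33192: 15482 ≤ 33192 is true
  targets protected branch: yes → true
  target branch = develop: main == develop is false
  NOT lint checks passing: no → true
  has `do-not-merge` label: yes → true
  PR age ≥ 640 hours: 568 ≥ 640 is false
  CODEOWNER approved: yes → true
  files changed > 466: 212 > 466 is false
  approvals ≤ 1: 4 ≤ 1 is false
  lint checks passing: no → false
  has merge conflicts: yes → true
  NOT targets protected branch: yes → false
  lines changed ≥ 33049: 15482 ≥ 33049 is false
  target branch = release: main == release is false
Combine:
[1.1.1.2] false AND false = false
[1.1.1] false AND false = false
[1.1.2.1.2] true AND true = true
[1.1.2.1] false AND true = false
[1.1.2] NOT false = true
[1.1] false OR true = true
[1.2.1] false AND true = false
[1.2.2.1] true AND false = false
[1.2.2] NOT false = true
[1.2.3] true OR false = true
[1.2] false OR true OR true = true
[1.3.1.1] false → false (antecedent false ⇒ implication holds) = true
[1.3.1.2] true → false = false
[1.3.1.3] false OR false OR false = false
[1.3.1] true OR false OR false = true
[1.3] NOT true = false
[1] true AND true AND false = false
[2] exactly-one(false, true) = true
[root] false AND true = false
Overall: false → blocked

Blocked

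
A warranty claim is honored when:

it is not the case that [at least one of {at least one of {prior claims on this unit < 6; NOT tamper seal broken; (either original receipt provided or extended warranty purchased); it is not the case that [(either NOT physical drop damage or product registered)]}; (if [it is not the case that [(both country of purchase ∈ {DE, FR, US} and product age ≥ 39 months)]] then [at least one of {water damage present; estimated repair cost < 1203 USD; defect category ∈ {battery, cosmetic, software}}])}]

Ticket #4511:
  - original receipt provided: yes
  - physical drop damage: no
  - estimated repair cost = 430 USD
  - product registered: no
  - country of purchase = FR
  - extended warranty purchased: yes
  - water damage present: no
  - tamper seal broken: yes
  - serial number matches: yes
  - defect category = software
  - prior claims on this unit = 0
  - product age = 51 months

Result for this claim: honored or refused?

Atomic conditions:
  prior claims on this unit < 6: 0 < 6 is true
  NOT tamper seal broken: yes → false
  original receipt provided: yes → true
  extended warranty purchased: yes → true
  NOT physical drop damage: no → true
  product registered: no → false
  country of purchase ∈ {DE, FR, US}: FR is in the set → true
  product age ≥ 39 months: 51 ≥ 39 is true
  water damage present: no → false
  estimated repair cost < 1203 USD: 430 < 1203 is true
  defect category ∈ {battery, cosmetic, software}: software is in the set → true
Combine:
[1.1.3] true OR true = true
[1.1.4.1] true OR false = true
[1.1.4] NOT true = false
[1.1] true OR false OR true OR false = true
[1.2.1.1] true AND true = true
[1.2.1] NOT true = false
[1.2.2] false OR true OR true = true
[1.2] false → true (antecedent false ⇒ implication holds) = true
[1] true OR true = true
[root] NOT true = false
Overall: false → refused

Refused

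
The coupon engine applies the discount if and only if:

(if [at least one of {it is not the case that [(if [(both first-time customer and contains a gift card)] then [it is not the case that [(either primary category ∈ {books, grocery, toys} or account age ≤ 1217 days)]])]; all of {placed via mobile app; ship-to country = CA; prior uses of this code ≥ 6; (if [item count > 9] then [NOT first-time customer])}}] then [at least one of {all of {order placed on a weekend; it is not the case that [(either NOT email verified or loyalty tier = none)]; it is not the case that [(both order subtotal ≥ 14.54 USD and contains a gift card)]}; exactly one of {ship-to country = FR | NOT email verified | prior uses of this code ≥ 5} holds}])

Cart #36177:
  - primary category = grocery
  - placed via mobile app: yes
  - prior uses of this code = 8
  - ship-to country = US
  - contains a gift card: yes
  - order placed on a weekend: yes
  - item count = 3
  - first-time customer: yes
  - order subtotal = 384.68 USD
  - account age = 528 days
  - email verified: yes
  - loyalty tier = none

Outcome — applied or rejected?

Atomic conditions:
  first-time customer: yes → true
  contains a gift card: yes → true
  primary category ∈ {books, grocery, toys}: grocery is in the set → true
  account age ≤ 1217 days: 528 ≤ 1217 is true
  placed via mobile app: yes → true
  ship-to country = CA: US == CA is false
  prior uses of this code ≥ 6: 8 ≥ 6 is true
  item count > 9: 3 > 9 is false
  NOT first-time customer: yes → false
  order placed on a weekend: yes → true
  NOT email verified: yes → false
  loyalty tier = none: none == none is true
  order subtotal ≥ 14.54 USD: 384.68 ≥ 14.54 is true
  ship-to country = FR: US == FR is false
  prior uses of this code ≥ 5: 8 ≥ 5 is true
Combine:
[1.1.1.1] true AND true = true
[1.1.1.2.1] true OR true = true
[1.1.1.2] NOT true = false
[1.1.1] true → false = false
[1.1] NOT false = true
[1.2.4] false → false (antecedent false ⇒ implication holds) = true
[1.2] true AND false AND true AND true = false
[1] true OR false = true
[2.1.2.1] false OR true = true
[2.1.2] NOT true = false
[2.1.3.1] true AND true = true
[2.1.3] NOT true = false
[2.1] true AND false AND false = false
[2.2] exactly-one(false, false, true) = true
[2] false OR true = true
[root] true → true = true
Overall: true → applied

Applied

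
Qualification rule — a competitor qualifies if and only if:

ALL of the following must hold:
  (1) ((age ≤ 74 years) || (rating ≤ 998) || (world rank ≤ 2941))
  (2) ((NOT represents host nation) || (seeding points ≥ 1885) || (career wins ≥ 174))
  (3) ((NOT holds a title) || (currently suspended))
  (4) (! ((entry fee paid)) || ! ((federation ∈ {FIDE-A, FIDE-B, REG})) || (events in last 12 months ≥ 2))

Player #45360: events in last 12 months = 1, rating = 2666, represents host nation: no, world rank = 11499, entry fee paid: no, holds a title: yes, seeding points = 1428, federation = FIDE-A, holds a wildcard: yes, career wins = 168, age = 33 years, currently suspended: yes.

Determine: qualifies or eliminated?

Qualifies

Atomic conditions:
  age ≤ 74 years: 33 ≤ 74 is true
  rating ≤ 998: 2666 ≤ 998 is false
  world rank ≤ 2941: 11499 ≤ 2941 is false
  NOT represents host nation: no → true
  seeding points ≥ 1885: 1428 ≥ 1885 is false
  career wins ≥ 174: 168 ≥ 174 is false
  NOT holds a title: yes → false
  currently suspended: yes → true
  entry fee paid: no → false
  federation ∈ {FIDE-A, FIDE-B, REG}: FIDE-A is in the set → true
  events in last 12 months ≥ 2: 1 ≥ 2 is false
Combine:
[1] true OR false OR false = true
[2] true OR false OR false = true
[3] false OR true = true
[4.1] NOT false = true
[4.2] NOT true = false
[4] true OR false OR false = true
[root] true AND true AND true AND true = true
Overall: true → qualifies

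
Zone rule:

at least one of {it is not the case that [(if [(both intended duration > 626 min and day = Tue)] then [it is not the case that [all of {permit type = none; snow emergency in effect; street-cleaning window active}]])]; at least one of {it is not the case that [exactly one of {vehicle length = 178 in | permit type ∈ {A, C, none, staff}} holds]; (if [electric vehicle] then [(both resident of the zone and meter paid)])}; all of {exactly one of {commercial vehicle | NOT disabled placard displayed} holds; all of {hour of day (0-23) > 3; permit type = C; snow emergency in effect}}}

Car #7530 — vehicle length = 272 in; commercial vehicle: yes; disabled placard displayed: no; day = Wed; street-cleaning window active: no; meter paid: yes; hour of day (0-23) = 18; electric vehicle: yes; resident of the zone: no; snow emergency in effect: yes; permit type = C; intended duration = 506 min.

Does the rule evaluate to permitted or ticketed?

Atomic conditions:
  intended duration > 626 min: 506 > 626 is false
  day = Tue: Wed == Tue is false
  permit type = none: C == none is false
  snow emergency in effect: yes → true
  street-cleaning window active: no → false
  vehicle length = 178 in: 272 == 178 is false
  permit type ∈ {A, C, none, staff}: C is in the set → true
  electric vehicle: yes → true
  resident of the zone: no → false
  meter paid: yes → true
  commercial vehicle: yes → true
  NOT disabled placard displayed: no → true
  hour of day (0-23) > 3: 18 > 3 is true
  permit type = C: C == C is true
Combine:
[1.1.1] false AND false = false
[1.1.2.1] false AND true AND false = false
[1.1.2] NOT false = true
[1.1] false → true (antecedent false ⇒ implication holds) = true
[1] NOT true = false
[2.1.1] exactly-one(false, true) = true
[2.1] NOT true = false
[2.2.2] false AND true = false
[2.2] true → false = false
[2] false OR false = false
[3.1] exactly-one(true, true) = false
[3.2] true AND true AND true = true
[3] false AND true = false
[root] false OR false OR false = false
Overall: false → ticketed

Ticketed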